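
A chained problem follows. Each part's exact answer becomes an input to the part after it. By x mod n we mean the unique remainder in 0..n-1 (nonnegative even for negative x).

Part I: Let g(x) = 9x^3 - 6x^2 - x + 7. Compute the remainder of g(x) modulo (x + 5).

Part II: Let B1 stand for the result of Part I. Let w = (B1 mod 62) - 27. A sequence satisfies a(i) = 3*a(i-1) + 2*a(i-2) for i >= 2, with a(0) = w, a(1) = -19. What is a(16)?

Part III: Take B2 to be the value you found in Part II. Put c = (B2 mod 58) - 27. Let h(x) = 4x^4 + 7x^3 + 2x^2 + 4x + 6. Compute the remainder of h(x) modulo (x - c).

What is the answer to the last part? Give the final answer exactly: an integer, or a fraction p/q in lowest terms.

173326

Part I: remainder = value at the root: 9*(-5)^3 - 6*(-5)^2 - 1*(-5)^1 + 7 = (-1125) + (-150) + (5) + (7) = -1263; answer -1263
Part II: B1 = -1263; w = 12; a(2) = 3*(-19) + 2*(12) = -33; iterating: a(2)=-33, a(3)=-137, a(4)=-477, a(5)=-1705, a(6)=-6069, a(7)=-21617, a(8)=-76989, a(9)=-274201, a(10)=-976581, a(11)=-3478145, a(12)=-12387597, a(13)=-44119081, a(14)=-157132437, a(15)=-559635473, a(16)=-1993171293; answer -1993171293
Part III: B2 = -1993171293; c = 14; remainder = value at the root: 4*(14)^4 + 7*(14)^3 + 2*(14)^2 + 4*(14)^1 + 6 = (153664) + (19208) + (392) + (56) + (6) = 173326; answer 173326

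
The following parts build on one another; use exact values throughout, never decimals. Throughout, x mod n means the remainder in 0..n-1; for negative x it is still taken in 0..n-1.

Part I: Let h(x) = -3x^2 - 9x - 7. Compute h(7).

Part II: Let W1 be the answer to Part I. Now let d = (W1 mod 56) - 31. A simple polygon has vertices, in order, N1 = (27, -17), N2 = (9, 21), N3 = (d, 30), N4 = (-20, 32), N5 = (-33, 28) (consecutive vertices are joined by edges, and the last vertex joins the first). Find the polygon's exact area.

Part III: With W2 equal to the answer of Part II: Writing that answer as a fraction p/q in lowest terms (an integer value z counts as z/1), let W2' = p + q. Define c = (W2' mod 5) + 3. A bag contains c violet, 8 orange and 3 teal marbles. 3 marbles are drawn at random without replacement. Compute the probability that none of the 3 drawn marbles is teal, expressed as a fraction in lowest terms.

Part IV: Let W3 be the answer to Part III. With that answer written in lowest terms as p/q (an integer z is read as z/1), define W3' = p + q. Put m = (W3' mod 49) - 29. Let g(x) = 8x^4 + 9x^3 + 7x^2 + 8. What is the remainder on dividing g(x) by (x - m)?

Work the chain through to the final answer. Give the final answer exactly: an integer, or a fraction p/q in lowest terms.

Part I: -3*(7)^2 - 9*(7)^1 - 7 = (-147) + (-63) + (-7) = -217; answer -217
Part II: W1 = -217; d = -24; cross terms: (27*21 - 9*-17)=720, (9*30 - -24*21)=774, (-24*32 - -20*30)=-168, (-20*28 - -33*32)=496, (-33*-17 - 27*28)=-195; twice the area = |1627| = 1627; area = 1627/2; answer 1627/2
Part III: W2 = 1627/2; threaded value p + q = 1629; c = 7; total draws C(18,3) = 816; favorable C(15,3) = 455; P = 455/816; answer 455/816
Part IV: W3 = 455/816; threaded value p + q = 1271; m = 17; remainder = value at the root: 8*(17)^4 + 9*(17)^3 + 7*(17)^2 + 8 = (668168) + (44217) + (2023) + (8) = 714416; answer 714416

714416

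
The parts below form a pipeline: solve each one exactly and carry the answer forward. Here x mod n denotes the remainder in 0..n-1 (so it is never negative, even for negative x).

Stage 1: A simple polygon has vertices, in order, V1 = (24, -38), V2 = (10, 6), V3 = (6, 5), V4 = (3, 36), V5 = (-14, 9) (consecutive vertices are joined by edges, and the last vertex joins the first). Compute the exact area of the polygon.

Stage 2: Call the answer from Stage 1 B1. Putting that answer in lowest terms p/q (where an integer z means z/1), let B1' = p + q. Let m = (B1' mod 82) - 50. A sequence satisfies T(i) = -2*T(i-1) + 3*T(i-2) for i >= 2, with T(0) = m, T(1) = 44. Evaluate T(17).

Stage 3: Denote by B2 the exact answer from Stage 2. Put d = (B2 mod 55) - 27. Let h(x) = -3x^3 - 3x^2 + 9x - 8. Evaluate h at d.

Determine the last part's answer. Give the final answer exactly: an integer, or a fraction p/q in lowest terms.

19

Stage 1: cross terms: (24*6 - 10*-38)=524, (10*5 - 6*6)=14, (6*36 - 3*5)=201, (3*9 - -14*36)=531, (-14*-38 - 24*9)=316; twice the area = |1586| = 1586; area = 793; answer 793
Stage 2: B1 = 793; threaded value p + q = 794; m = 6; T(2) = -2*(44) + 3*(6) = -70; iterating: T(2)=-70, T(3)=272, T(4)=-754, T(5)=2324, T(6)=-6910, T(7)=20792, T(8)=-62314, T(9)=187004, T(10)=-560950, T(11)=1682912, T(12)=-5048674, T(13)=15146084, T(14)=-45438190, T(15)=136314632, T(16)=-408943834, T(17)=1226831564; answer 1226831564
Stage 3: B2 = 1226831564; d = -3; -3*(-3)^3 - 3*(-3)^2 + 9*(-3)^1 - 8 = (81) + (-27) + (-27) + (-8) = 19; answer 19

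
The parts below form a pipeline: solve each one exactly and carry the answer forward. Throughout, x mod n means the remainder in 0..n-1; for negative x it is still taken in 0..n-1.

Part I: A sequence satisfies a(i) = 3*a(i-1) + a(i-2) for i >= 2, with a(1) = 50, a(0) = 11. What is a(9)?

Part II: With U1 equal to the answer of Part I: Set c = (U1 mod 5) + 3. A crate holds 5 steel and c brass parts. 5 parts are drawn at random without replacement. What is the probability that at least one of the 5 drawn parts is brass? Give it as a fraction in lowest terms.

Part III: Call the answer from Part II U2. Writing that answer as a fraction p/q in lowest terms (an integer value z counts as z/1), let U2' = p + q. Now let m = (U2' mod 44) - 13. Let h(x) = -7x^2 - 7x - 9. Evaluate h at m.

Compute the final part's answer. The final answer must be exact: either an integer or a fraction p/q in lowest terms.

Part I: a(2) = 3*(50) + 1*(11) = 161; iterating: a(2)=161, a(3)=533, a(4)=1760, a(5)=5813, a(6)=19199, a(7)=63410, a(8)=209429, a(9)=691697; answer 691697
Part II: U1 = 691697; c = 5; total draws C(10,5) = 252; complement C(5,5) = 1; favorable 252 - 1 = 251; P = 251/252; answer 251/252
Part III: U2 = 251/252; threaded value p + q = 503; m = 6; -7*(6)^2 - 7*(6)^1 - 9 = (-252) + (-42) + (-9) = -303; answer -303

-303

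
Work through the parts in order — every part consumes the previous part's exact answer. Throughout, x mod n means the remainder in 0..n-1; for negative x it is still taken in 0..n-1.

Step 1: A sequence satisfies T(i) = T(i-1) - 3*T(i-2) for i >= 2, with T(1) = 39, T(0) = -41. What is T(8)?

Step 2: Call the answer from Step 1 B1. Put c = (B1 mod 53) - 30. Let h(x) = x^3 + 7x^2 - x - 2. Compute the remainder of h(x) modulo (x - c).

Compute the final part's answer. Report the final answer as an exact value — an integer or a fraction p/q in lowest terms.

-58

Step 1: T(2) = 1*(39) - 3*(-41) = 162; iterating: T(2)=162, T(3)=45, T(4)=-441, T(5)=-576, T(6)=747, T(7)=2475, T(8)=234; answer 234
Step 2: B1 = 234; c = -8; remainder = value at the root: 1*(-8)^3 + 7*(-8)^2 - 1*(-8)^1 - 2 = (-512) + (448) + (8) + (-2) = -58; answer -58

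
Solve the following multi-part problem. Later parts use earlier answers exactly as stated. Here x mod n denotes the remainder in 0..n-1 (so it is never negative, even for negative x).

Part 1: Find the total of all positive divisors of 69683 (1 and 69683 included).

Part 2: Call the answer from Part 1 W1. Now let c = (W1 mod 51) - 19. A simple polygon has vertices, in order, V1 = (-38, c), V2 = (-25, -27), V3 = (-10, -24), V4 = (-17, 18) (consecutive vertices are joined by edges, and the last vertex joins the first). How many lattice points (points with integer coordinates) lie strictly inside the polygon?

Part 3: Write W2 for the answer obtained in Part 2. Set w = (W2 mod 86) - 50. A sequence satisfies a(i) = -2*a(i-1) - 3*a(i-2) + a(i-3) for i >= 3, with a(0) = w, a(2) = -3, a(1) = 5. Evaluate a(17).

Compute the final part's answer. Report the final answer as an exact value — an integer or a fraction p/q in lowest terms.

Part 1: 69683 = 17 * 4099; sigma = (1 + 17) * (1 + 4099) = 18 * 4100 = 73800; answer 73800
Part 2: W1 = 73800; c = -16; cross terms: (-38*-27 - -25*-16)=626, (-25*-24 - -10*-27)=330, (-10*18 - -17*-24)=-588, (-17*-16 - -38*18)=956; twice the area = |1324| = 1324; area = 662; boundary points = 1 + 3 + 7 + 1 = 12; strictly interior points = area - boundary/2 + 1 = 657; answer 657
Part 3: W2 = 657; w = 5; a(3) = -2*(-3) - 3*(5) + 1*(5) = -4; iterating: a(3)=-4, a(4)=22, a(5)=-35, a(6)=0, a(7)=127, a(8)=-289, a(9)=197, a(10)=600, a(11)=-2080, a(12)=2557, a(13)=1726, a(14)=-13203, a(15)=23785, a(16)=-6235, a(17)=-72088; answer -72088

-72088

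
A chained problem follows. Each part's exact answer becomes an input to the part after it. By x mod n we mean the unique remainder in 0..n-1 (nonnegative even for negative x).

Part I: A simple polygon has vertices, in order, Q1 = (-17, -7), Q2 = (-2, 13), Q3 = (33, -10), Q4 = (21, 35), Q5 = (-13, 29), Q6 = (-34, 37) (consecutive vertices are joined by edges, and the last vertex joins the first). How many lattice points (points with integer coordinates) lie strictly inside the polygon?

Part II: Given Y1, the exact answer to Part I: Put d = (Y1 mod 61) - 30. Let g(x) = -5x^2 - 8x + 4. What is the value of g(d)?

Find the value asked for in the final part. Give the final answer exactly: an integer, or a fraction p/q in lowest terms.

-1760

Part I: cross terms: (-17*13 - -2*-7)=-235, (-2*-10 - 33*13)=-409, (33*35 - 21*-10)=1365, (21*29 - -13*35)=1064, (-13*37 - -34*29)=505, (-34*-7 - -17*37)=867; twice the area = |3157| = 3157; area = 3157/2; boundary points = 5 + 1 + 3 + 2 + 1 + 1 = 13; strictly interior points = area - boundary/2 + 1 = 1573; answer 1573
Part II: Y1 = 1573; d = 18; -5*(18)^2 - 8*(18)^1 + 4 = (-1620) + (-144) + (4) = -1760; answer -1760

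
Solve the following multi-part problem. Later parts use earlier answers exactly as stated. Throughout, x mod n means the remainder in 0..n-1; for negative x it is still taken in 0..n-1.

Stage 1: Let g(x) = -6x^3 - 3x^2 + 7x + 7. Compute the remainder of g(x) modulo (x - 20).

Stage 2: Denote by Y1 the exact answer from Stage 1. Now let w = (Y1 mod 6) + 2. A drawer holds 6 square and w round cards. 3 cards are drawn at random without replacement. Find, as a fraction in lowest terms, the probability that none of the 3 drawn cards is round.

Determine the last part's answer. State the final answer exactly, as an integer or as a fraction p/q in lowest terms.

4/33

Stage 1: remainder = value at the root: -6*(20)^3 - 3*(20)^2 + 7*(20)^1 + 7 = (-48000) + (-1200) + (140) + (7) = -49053; answer -49053
Stage 2: Y1 = -49053; w = 5; total draws C(11,3) = 165; favorable C(6,3) = 20; P = 4/33; answer 4/33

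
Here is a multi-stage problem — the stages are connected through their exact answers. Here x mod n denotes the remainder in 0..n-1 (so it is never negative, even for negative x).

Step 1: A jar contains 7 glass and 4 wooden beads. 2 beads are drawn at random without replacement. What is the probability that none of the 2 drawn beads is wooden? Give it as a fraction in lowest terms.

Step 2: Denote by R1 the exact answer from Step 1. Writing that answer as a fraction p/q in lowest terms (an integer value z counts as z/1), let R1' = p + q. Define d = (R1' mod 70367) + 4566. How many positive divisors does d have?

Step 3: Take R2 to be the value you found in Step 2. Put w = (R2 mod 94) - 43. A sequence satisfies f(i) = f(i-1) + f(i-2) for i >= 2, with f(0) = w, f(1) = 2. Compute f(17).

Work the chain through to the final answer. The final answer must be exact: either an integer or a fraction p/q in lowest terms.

-31351

Step 1: total draws C(11,2) = 55; favorable C(7,2) = 21; P = 21/55; answer 21/55
Step 2: R1 = 21/55; threaded value p + q = 76; d = 4642; 4642 = 2 * 11 * 211; number of divisors = (1+1) * (1+1) * (1+1) = 8; answer 8
Step 3: R2 = 8; w = -35; f(2) = 1*(2) + 1*(-35) = -33; iterating: f(2)=-33, f(3)=-31, f(4)=-64, f(5)=-95, f(6)=-159, f(7)=-254, f(8)=-413, f(9)=-667, f(10)=-1080, f(11)=-1747, f(12)=-2827, f(13)=-4574, f(14)=-7401, f(15)=-11975, f(16)=-19376, f(17)=-31351; answer -31351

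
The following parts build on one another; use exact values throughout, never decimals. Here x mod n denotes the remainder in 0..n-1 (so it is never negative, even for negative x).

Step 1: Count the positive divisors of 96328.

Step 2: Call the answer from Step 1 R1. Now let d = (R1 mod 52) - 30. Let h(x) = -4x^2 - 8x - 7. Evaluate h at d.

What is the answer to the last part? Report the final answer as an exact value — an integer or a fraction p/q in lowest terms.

-1767

Step 1: 96328 = 2^3 * 12041; number of divisors = (3+1) * (1+1) = 8; answer 8
Step 2: R1 = 8; d = -22; -4*(-22)^2 - 8*(-22)^1 - 7 = (-1936) + (176) + (-7) = -1767; answer -1767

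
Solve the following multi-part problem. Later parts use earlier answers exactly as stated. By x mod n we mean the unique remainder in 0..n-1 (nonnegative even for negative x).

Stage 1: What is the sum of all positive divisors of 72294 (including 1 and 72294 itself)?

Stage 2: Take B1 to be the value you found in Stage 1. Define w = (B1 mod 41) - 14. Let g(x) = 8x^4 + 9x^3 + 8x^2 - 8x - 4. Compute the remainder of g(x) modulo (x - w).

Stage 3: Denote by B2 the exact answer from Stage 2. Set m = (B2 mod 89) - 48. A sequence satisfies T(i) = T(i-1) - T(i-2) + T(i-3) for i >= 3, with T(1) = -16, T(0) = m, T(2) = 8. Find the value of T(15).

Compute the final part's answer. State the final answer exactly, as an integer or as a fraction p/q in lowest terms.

Stage 1: 72294 = 2 * 3 * 12049; sigma = (1 + 2) * (1 + 3) * (1 + 12049) = 3 * 4 * 12050 = 144600; answer 144600
Stage 2: B1 = 144600; w = 20; remainder = value at the root: 8*(20)^4 + 9*(20)^3 + 8*(20)^2 - 8*(20)^1 - 4 = (1280000) + (72000) + (3200) + (-160) + (-4) = 1355036; answer 1355036
Stage 3: B2 = 1355036; m = -37; T(3) = 1*(8) - 1*(-16) + 1*(-37) = -13; iterating: T(3)=-13, T(4)=-37, T(5)=-16, T(6)=8, T(7)=-13, T(8)=-37, T(9)=-16, T(10)=8, T(11)=-13, T(12)=-37, T(13)=-16, T(14)=8, T(15)=-13; answer -13

-13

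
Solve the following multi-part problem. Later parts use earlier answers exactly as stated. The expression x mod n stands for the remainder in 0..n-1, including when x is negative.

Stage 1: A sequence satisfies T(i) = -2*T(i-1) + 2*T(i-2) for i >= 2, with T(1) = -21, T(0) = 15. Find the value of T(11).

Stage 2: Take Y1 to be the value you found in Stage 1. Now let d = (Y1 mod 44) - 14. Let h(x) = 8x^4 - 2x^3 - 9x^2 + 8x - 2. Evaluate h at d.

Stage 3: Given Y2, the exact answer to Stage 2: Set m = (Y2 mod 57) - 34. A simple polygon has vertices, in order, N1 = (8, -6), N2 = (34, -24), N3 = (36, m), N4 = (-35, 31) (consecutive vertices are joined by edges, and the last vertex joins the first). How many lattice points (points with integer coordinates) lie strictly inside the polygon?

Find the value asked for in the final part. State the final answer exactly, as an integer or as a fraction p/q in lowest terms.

Stage 1: T(2) = -2*(-21) + 2*(15) = 72; iterating: T(2)=72, T(3)=-186, T(4)=516, T(5)=-1404, T(6)=3840, T(7)=-10488, T(8)=28656, T(9)=-78288, T(10)=213888, T(11)=-584352; answer -584352
Stage 2: Y1 = -584352; d = -2; 8*(-2)^4 - 2*(-2)^3 - 9*(-2)^2 + 8*(-2)^1 - 2 = (128) + (16) + (-36) + (-16) + (-2) = 90; answer 90
Stage 3: Y2 = 90; m = -1; cross terms: (8*-24 - 34*-6)=12, (34*-1 - 36*-24)=830, (36*31 - -35*-1)=1081, (-35*-6 - 8*31)=-38; twice the area = |1885| = 1885; area = 1885/2; boundary points = 2 + 1 + 1 + 1 = 5; strictly interior points = area - boundary/2 + 1 = 941; answer 941

941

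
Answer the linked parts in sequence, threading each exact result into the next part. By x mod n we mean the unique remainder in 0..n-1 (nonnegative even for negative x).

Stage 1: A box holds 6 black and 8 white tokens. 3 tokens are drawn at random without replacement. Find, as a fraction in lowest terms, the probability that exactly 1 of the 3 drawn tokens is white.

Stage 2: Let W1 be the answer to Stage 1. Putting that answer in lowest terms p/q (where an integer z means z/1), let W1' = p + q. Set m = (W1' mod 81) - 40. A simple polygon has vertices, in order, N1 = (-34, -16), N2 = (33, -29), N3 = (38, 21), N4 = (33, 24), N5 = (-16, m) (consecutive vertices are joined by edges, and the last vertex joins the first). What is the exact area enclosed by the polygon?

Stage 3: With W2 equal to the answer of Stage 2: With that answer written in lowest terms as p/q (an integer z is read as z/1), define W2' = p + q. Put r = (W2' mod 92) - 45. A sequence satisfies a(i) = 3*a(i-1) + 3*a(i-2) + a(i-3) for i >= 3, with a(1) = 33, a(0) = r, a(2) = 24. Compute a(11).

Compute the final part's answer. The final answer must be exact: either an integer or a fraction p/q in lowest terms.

Stage 1: total draws C(14,3) = 364; favorable C(8,1)*C(6,2) = 120; P = 30/91; answer 30/91
Stage 2: W1 = 30/91; threaded value p + q = 121; m = 0; cross terms: (-34*-29 - 33*-16)=1514, (33*21 - 38*-29)=1795, (38*24 - 33*21)=219, (33*0 - -16*24)=384, (-16*-16 - -34*0)=256; twice the area = |4168| = 4168; area = 2084; answer 2084
Stage 3: W2 = 2084; threaded value p + q = 2085; r = 16; a(3) = 3*(24) + 3*(33) + 1*(16) = 187; iterating: a(3)=187, a(4)=666, a(5)=2583, a(6)=9934, a(7)=38217, a(8)=147036, a(9)=565693, a(10)=2176404, a(11)=8373327; answer 8373327

8373327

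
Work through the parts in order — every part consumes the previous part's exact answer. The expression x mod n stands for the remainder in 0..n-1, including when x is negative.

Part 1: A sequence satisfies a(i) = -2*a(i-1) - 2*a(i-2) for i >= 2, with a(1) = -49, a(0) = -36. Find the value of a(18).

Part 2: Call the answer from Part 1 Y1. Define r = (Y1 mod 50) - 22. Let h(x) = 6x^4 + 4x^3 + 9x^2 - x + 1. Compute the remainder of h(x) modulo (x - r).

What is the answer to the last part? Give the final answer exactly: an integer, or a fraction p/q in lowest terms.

Part 1: a(2) = -2*(-49) - 2*(-36) = 170; iterating: a(2)=170, a(3)=-242, a(4)=144, a(5)=196, a(6)=-680, a(7)=968, a(8)=-576, a(9)=-784, a(10)=2720, a(11)=-3872, a(12)=2304, a(13)=3136, a(14)=-10880, a(15)=15488, a(16)=-9216, a(17)=-12544, a(18)=43520; answer 43520
Part 2: Y1 = 43520; r = -2; remainder = value at the root: 6*(-2)^4 + 4*(-2)^3 + 9*(-2)^2 - 1*(-2)^1 + 1 = (96) + (-32) + (36) + (2) + (1) = 103; answer 103

103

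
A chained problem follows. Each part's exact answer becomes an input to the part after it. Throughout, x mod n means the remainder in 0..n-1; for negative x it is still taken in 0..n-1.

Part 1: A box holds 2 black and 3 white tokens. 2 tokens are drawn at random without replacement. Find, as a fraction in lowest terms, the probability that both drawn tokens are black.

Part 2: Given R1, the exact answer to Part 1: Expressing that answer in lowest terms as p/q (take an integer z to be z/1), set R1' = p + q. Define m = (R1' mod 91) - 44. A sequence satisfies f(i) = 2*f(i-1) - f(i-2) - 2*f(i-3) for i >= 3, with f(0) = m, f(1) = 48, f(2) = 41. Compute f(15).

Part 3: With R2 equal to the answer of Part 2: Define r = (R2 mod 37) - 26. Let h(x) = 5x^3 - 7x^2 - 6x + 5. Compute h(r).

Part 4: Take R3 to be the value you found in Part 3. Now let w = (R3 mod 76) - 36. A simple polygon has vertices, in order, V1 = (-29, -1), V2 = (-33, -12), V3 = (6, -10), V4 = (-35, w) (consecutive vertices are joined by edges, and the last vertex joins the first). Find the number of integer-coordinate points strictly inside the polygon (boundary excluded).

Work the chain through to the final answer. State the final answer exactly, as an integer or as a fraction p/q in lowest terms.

Part 1: total draws C(5,2) = 10; favorable C(2,2) = 1; P = 1/10; answer 1/10
Part 2: R1 = 1/10; threaded value p + q = 11; m = -33; f(3) = 2*(41) - 1*(48) - 2*(-33) = 100; iterating: f(3)=100, f(4)=63, f(5)=-56, f(6)=-375, f(7)=-820, f(8)=-1153, f(9)=-736, f(10)=1321, f(11)=5684, f(12)=11519, f(13)=14712, f(14)=6537, f(15)=-24676; answer -24676
Part 3: R2 = -24676; r = -23; 5*(-23)^3 - 7*(-23)^2 - 6*(-23)^1 + 5 = (-60835) + (-3703) + (138) + (5) = -64395; answer -64395
Part 4: R3 = -64395; w = 17; cross terms: (-29*-12 - -33*-1)=315, (-33*-10 - 6*-12)=402, (6*17 - -35*-10)=-248, (-35*-1 - -29*17)=528; twice the area = |997| = 997; area = 997/2; boundary points = 1 + 1 + 1 + 6 = 9; strictly interior points = area - boundary/2 + 1 = 495; answer 495

495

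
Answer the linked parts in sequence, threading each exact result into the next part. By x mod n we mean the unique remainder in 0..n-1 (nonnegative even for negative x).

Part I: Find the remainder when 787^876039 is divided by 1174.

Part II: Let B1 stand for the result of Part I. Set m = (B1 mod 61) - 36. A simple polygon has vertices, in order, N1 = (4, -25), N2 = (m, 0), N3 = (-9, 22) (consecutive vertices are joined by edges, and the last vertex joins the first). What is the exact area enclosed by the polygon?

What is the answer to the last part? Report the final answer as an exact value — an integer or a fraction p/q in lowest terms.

Part I: squarings mod 1174: 787^1=787, 787^2=671, 787^4=599, 787^8=731, 787^16=191, 787^32=87, 787^64=525, 787^128=909, 787^256=959, 787^512=439, 787^1024=185, 787^2048=179, 787^4096=343, 787^8192=249, 787^16384=953, 787^32768=707, 787^65536=899, 787^131072=489, 787^262144=799, 787^524288=919; 787^876039 = 787^1 * 787^2 * 787^4 * 787^512 * 787^1024 * 787^2048 * 787^4096 * 787^16384 * 787^65536 * 787^262144 * 787^524288 = 117 (mod 1174); answer 117
Part II: B1 = 117; m = 20; cross terms: (4*0 - 20*-25)=500, (20*22 - -9*0)=440, (-9*-25 - 4*22)=137; twice the area = |1077| = 1077; area = 1077/2; answer 1077/2

1077/2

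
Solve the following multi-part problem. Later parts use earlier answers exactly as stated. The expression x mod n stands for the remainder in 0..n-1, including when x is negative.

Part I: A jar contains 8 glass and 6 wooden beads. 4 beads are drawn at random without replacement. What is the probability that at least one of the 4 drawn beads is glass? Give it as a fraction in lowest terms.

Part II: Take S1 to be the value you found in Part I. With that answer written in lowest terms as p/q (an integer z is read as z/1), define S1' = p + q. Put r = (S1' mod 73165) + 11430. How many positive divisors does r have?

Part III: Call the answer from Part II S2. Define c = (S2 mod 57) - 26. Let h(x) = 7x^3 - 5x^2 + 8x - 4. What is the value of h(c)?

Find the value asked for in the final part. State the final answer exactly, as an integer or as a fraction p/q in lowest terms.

Part I: total draws C(14,4) = 1001; complement C(6,4) = 15; favorable 1001 - 15 = 986; P = 986/1001; answer 986/1001
Part II: S1 = 986/1001; threaded value p + q = 1987; r = 13417; 13417 is prime, so its only divisors are 1 and 13417; count = 2; answer 2
Part III: S2 = 2; c = -24; 7*(-24)^3 - 5*(-24)^2 + 8*(-24)^1 - 4 = (-96768) + (-2880) + (-192) + (-4) = -99844; answer -99844

-99844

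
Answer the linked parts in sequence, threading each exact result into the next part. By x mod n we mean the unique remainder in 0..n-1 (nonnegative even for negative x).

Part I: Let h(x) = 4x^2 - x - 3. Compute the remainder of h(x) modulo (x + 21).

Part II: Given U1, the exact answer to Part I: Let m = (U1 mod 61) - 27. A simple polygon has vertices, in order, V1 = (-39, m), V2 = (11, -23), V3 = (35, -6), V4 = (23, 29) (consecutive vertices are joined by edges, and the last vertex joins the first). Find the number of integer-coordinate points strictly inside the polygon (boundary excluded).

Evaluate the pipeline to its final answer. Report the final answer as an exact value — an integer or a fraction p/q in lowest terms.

Part I: remainder = value at the root: 4*(-21)^2 - 1*(-21)^1 - 3 = (1764) + (21) + (-3) = 1782; answer 1782
Part II: U1 = 1782; m = -14; cross terms: (-39*-23 - 11*-14)=1051, (11*-6 - 35*-23)=739, (35*29 - 23*-6)=1153, (23*-14 - -39*29)=809; twice the area = |3752| = 3752; area = 1876; boundary points = 1 + 1 + 1 + 1 = 4; strictly interior points = area - boundary/2 + 1 = 1875; answer 1875

1875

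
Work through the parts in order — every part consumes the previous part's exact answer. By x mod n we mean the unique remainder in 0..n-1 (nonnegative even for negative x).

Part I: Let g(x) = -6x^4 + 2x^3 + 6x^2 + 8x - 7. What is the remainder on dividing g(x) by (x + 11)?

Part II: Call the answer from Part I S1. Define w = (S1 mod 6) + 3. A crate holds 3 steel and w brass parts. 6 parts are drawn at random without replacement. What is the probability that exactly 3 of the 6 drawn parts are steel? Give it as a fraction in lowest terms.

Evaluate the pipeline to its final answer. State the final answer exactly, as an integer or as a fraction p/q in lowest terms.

5/21

Part I: remainder = value at the root: -6*(-11)^4 + 2*(-11)^3 + 6*(-11)^2 + 8*(-11)^1 - 7 = (-87846) + (-2662) + (726) + (-88) + (-7) = -89877; answer -89877
Part II: S1 = -89877; w = 6; total draws C(9,6) = 84; favorable C(3,3)*C(6,3) = 20; P = 5/21; answer 5/21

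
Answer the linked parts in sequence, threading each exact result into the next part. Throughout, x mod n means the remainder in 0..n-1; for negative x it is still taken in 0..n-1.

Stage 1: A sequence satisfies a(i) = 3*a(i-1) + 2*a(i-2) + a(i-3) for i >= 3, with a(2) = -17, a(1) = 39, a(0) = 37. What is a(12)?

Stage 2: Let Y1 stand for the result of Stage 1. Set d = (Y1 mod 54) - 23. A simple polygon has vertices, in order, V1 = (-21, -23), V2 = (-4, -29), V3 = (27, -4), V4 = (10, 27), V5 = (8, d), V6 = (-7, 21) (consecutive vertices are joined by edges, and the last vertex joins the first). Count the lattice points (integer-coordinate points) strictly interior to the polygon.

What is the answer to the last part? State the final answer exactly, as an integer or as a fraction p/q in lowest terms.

Stage 1: a(3) = 3*(-17) + 2*(39) + 1*(37) = 64; iterating: a(3)=64, a(4)=197, a(5)=702, a(6)=2564, a(7)=9293, a(8)=33709, a(9)=122277, a(10)=443542, a(11)=1608889, a(12)=5836028; answer 5836028
Stage 2: Y1 = 5836028; d = 9; cross terms: (-21*-29 - -4*-23)=517, (-4*-4 - 27*-29)=799, (27*27 - 10*-4)=769, (10*9 - 8*27)=-126, (8*21 - -7*9)=231, (-7*-23 - -21*21)=602; twice the area = |2792| = 2792; area = 1396; boundary points = 1 + 1 + 1 + 2 + 3 + 2 = 10; strictly interior points = area - boundary/2 + 1 = 1392; answer 1392

1392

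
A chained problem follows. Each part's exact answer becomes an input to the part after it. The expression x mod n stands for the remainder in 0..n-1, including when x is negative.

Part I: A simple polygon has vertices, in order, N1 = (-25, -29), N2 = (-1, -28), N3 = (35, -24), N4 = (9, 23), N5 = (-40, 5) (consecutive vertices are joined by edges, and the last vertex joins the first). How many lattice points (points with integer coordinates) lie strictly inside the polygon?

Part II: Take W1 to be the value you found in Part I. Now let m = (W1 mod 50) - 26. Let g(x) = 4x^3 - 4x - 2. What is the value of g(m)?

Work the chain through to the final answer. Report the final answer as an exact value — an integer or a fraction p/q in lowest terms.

Part I: cross terms: (-25*-28 - -1*-29)=671, (-1*-24 - 35*-28)=1004, (35*23 - 9*-24)=1021, (9*5 - -40*23)=965, (-40*-29 - -25*5)=1285; twice the area = |4946| = 4946; area = 2473; boundary points = 1 + 4 + 1 + 1 + 1 = 8; strictly interior points = area - boundary/2 + 1 = 2470; answer 2470
Part II: W1 = 2470; m = -6; 4*(-6)^3 - 4*(-6)^1 - 2 = (-864) + (24) + (-2) = -842; answer -842

-842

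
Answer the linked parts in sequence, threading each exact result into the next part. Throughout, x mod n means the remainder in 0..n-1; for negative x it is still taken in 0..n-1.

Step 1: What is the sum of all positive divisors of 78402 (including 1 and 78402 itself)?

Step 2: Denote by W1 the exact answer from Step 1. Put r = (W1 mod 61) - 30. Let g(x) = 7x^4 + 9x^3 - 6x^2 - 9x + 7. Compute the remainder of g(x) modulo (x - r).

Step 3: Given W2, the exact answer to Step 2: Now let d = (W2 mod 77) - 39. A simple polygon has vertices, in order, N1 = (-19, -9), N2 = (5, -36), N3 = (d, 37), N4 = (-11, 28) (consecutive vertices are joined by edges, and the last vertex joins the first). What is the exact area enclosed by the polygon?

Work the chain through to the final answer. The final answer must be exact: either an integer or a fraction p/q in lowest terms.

1392

Step 1: 78402 = 2 * 3 * 73 * 179; sigma = (1 + 2) * (1 + 3) * (1 + 73) * (1 + 179) = 3 * 4 * 74 * 180 = 159840; answer 159840
Step 2: W1 = 159840; r = -10; remainder = value at the root: 7*(-10)^4 + 9*(-10)^3 - 6*(-10)^2 - 9*(-10)^1 + 7 = (70000) + (-9000) + (-600) + (90) + (7) = 60497; answer 60497
Step 3: W2 = 60497; d = 13; cross terms: (-19*-36 - 5*-9)=729, (5*37 - 13*-36)=653, (13*28 - -11*37)=771, (-11*-9 - -19*28)=631; twice the area = |2784| = 2784; area = 1392; answer 1392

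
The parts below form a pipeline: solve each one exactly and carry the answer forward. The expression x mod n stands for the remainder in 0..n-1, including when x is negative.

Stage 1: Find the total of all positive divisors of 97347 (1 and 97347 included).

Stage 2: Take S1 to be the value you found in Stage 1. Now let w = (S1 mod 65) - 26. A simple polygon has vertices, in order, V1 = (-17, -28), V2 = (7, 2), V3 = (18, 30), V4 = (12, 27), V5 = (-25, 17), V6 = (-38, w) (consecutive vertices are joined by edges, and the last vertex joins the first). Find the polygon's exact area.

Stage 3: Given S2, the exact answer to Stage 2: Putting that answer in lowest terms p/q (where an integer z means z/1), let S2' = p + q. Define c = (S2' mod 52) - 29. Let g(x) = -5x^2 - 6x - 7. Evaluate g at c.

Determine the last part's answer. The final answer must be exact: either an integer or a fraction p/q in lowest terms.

Stage 1: 97347 = 3 * 37 * 877; sigma = (1 + 3) * (1 + 37) * (1 + 877) = 4 * 38 * 878 = 133456; answer 133456
Stage 2: S1 = 133456; w = -15; cross terms: (-17*2 - 7*-28)=162, (7*30 - 18*2)=174, (18*27 - 12*30)=126, (12*17 - -25*27)=879, (-25*-15 - -38*17)=1021, (-38*-28 - -17*-15)=809; twice the area = |3171| = 3171; area = 3171/2; answer 3171/2
Stage 3: S2 = 3171/2; threaded value p + q = 3173; c = -28; -5*(-28)^2 - 6*(-28)^1 - 7 = (-3920) + (168) + (-7) = -3759; answer -3759

-3759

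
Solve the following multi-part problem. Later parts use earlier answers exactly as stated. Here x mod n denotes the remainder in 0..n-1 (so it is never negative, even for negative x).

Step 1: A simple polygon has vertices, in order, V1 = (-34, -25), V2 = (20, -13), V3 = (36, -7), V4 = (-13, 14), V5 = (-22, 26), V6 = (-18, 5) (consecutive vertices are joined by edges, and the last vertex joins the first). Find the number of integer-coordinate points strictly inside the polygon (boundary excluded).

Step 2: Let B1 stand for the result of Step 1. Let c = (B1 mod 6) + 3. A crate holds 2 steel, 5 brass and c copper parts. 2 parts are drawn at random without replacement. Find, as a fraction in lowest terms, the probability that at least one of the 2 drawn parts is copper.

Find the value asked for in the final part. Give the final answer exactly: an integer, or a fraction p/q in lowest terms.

Step 1: cross terms: (-34*-13 - 20*-25)=942, (20*-7 - 36*-13)=328, (36*14 - -13*-7)=413, (-13*26 - -22*14)=-30, (-22*5 - -18*26)=358, (-18*-25 - -34*5)=620; twice the area = |2631| = 2631; area = 2631/2; boundary points = 6 + 2 + 7 + 3 + 1 + 2 = 21; strictly interior points = area - boundary/2 + 1 = 1306; answer 1306
Step 2: B1 = 1306; c = 7; total draws C(14,2) = 91; complement C(7,2) = 21; favorable 91 - 21 = 70; P = 10/13; answer 10/13

10/13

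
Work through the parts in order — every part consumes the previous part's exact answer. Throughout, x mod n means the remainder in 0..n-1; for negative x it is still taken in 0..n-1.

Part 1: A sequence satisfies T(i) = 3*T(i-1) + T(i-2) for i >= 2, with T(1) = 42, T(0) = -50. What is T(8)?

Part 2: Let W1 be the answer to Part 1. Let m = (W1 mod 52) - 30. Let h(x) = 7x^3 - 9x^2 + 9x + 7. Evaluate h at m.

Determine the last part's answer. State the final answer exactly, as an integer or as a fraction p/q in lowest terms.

Part 1: T(2) = 3*(42) + 1*(-50) = 76; iterating: T(2)=76, T(3)=270, T(4)=886, T(5)=2928, T(6)=9670, T(7)=31938, T(8)=105484; answer 105484
Part 2: W1 = 105484; m = -2; 7*(-2)^3 - 9*(-2)^2 + 9*(-2)^1 + 7 = (-56) + (-36) + (-18) + (7) = -103; answer -103

-103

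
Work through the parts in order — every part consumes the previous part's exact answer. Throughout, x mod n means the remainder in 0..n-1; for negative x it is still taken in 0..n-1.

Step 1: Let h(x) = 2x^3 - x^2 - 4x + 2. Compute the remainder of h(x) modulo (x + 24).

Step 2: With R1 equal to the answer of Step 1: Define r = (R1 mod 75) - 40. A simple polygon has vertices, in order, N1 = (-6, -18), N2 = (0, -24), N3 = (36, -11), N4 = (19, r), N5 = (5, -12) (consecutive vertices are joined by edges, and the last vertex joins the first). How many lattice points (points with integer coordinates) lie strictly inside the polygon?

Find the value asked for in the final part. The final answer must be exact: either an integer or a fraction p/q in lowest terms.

936

Step 1: remainder = value at the root: 2*(-24)^3 - 1*(-24)^2 - 4*(-24)^1 + 2 = (-27648) + (-576) + (96) + (2) = -28126; answer -28126
Step 2: R1 = -28126; r = 34; cross terms: (-6*-24 - 0*-18)=144, (0*-11 - 36*-24)=864, (36*34 - 19*-11)=1433, (19*-12 - 5*34)=-398, (5*-18 - -6*-12)=-162; twice the area = |1881| = 1881; area = 1881/2; boundary points = 6 + 1 + 1 + 2 + 1 = 11; strictly interior points = area - boundary/2 + 1 = 936; answer 936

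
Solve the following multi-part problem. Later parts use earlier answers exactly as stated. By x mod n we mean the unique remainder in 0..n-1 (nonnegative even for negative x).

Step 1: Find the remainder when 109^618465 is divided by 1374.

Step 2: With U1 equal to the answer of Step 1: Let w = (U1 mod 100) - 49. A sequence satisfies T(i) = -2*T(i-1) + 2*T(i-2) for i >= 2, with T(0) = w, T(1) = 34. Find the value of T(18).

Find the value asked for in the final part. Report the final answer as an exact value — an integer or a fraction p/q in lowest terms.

-645020672

Step 1: squarings mod 1374: 109^1=109, 109^2=889, 109^4=271, 109^8=619, 109^16=1189, 109^32=1249, 109^64=511, 109^128=61, 109^256=973, 109^512=43, 109^1024=475, 109^2048=289, 109^4096=1081, 109^8192=661, 109^16384=1363, 109^32768=121, 109^65536=901, 109^131072=1141, 109^262144=703, 109^524288=943; 109^618465 = 109^1 * 109^32 * 109^64 * 109^128 * 109^256 * 109^512 * 109^1024 * 109^2048 * 109^8192 * 109^16384 * 109^65536 * 109^524288 = 1153 (mod 1374); answer 1153
Step 2: U1 = 1153; w = 4; T(2) = -2*(34) + 2*(4) = -60; iterating: T(2)=-60, T(3)=188, T(4)=-496, T(5)=1368, T(6)=-3728, T(7)=10192, T(8)=-27840, T(9)=76064, T(10)=-207808, T(11)=567744, T(12)=-1551104, T(13)=4237696, T(14)=-11577600, T(15)=31630592, T(16)=-86416384, T(17)=236093952, T(18)=-645020672; answer -645020672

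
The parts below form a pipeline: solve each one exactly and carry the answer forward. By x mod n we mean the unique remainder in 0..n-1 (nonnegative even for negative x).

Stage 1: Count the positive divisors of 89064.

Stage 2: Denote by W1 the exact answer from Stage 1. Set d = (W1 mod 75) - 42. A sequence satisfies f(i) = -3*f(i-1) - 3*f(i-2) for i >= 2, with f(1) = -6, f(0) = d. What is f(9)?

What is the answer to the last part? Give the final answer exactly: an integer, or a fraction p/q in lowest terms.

Stage 1: 89064 = 2^3 * 3^2 * 1237; number of divisors = (3+1) * (2+1) * (1+1) = 24; answer 24
Stage 2: W1 = 24; d = -18; f(2) = -3*(-6) - 3*(-18) = 72; iterating: f(2)=72, f(3)=-198, f(4)=378, f(5)=-540, f(6)=486, f(7)=162, f(8)=-1944, f(9)=5346; answer 5346

5346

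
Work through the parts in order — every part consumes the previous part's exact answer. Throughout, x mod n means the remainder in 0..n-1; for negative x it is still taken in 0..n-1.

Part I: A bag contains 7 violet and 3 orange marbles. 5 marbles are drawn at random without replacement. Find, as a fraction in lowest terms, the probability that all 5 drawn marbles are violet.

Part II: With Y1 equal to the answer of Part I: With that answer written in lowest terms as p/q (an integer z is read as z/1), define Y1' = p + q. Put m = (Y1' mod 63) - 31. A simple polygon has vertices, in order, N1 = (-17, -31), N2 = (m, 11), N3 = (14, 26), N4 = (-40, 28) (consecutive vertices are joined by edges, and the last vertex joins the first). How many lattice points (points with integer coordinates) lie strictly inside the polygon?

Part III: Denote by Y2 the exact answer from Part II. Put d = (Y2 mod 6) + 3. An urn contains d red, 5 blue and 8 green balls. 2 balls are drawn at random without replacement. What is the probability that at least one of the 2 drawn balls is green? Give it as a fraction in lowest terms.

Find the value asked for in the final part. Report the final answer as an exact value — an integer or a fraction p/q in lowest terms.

25/34

Part I: total draws C(10,5) = 252; favorable C(7,5) = 21; P = 1/12; answer 1/12
Part II: Y1 = 1/12; threaded value p + q = 13; m = -18; cross terms: (-17*11 - -18*-31)=-745, (-18*26 - 14*11)=-622, (14*28 - -40*26)=1432, (-40*-31 - -17*28)=1716; twice the area = |1781| = 1781; area = 1781/2; boundary points = 1 + 1 + 2 + 1 = 5; strictly interior points = area - boundary/2 + 1 = 889; answer 889
Part III: Y2 = 889; d = 4; total draws C(17,2) = 136; complement C(9,2) = 36; favorable 136 - 36 = 100; P = 25/34; answer 25/34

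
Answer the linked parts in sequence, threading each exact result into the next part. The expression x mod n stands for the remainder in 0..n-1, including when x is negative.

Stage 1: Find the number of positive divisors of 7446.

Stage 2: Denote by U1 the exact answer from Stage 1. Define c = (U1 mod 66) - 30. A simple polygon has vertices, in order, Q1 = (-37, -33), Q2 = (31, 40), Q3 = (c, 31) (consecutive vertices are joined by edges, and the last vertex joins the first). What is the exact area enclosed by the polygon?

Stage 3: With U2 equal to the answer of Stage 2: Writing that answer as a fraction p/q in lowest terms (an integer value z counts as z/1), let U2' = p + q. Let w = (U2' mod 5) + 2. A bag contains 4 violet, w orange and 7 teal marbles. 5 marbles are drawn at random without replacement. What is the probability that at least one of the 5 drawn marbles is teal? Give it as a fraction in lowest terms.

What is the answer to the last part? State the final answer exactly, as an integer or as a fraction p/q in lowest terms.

Stage 1: 7446 = 2 * 3 * 17 * 73; number of divisors = (1+1) * (1+1) * (1+1) * (1+1) = 16; answer 16
Stage 2: U1 = 16; c = -14; cross terms: (-37*40 - 31*-33)=-457, (31*31 - -14*40)=1521, (-14*-33 - -37*31)=1609; twice the area = |2673| = 2673; area = 2673/2; answer 2673/2
Stage 3: U2 = 2673/2; threaded value p + q = 2675; w = 2; total draws C(13,5) = 1287; complement C(6,5) = 6; favorable 1287 - 6 = 1281; P = 427/429; answer 427/429

427/429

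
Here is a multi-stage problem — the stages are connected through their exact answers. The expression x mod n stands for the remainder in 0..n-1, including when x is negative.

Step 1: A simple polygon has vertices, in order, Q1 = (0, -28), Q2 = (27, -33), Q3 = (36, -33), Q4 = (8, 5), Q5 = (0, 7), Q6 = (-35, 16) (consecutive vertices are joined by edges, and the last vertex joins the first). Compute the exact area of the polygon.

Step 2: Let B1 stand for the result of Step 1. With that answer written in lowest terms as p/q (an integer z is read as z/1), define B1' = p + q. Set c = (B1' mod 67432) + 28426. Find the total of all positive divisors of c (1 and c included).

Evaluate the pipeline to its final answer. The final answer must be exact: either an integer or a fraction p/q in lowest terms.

Step 1: cross terms: (0*-33 - 27*-28)=756, (27*-33 - 36*-33)=297, (36*5 - 8*-33)=444, (8*7 - 0*5)=56, (0*16 - -35*7)=245, (-35*-28 - 0*16)=980; twice the area = |2778| = 2778; area = 1389; answer 1389
Step 2: B1 = 1389; threaded value p + q = 1390; c = 29816; 29816 = 2^3 * 3727; sigma = (1 + 2 + 4 + 8) * (1 + 3727) = 15 * 3728 = 55920; answer 55920

55920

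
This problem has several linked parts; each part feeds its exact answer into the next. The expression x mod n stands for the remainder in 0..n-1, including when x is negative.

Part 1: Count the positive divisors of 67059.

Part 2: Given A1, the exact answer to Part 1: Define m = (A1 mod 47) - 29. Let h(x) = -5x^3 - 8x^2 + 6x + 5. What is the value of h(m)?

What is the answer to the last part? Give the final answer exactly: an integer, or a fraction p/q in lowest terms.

56470

Part 1: 67059 = 3^2 * 7451; number of divisors = (2+1) * (1+1) = 6; answer 6
Part 2: A1 = 6; m = -23; -5*(-23)^3 - 8*(-23)^2 + 6*(-23)^1 + 5 = (60835) + (-4232) + (-138) + (5) = 56470; answer 56470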